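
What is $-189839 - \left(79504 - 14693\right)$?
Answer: $-254650$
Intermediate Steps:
$-189839 - \left(79504 - 14693\right) = -189839 - 64811 = -254650$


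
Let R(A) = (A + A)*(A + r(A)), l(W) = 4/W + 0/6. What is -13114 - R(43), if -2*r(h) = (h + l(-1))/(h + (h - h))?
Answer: -16773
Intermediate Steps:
l(W) = 4/W (l(W) = 4/W + 0*(⅙) = 4/W + 0 = 4/W)
r(h) = -(-4 + h)/(2*h) (r(h) = -(h + 4/(-1))/(2*(h + (h - h))) = -(h + 4*(-1))/(2*(h + 0)) = -(h - 4)/(2*h) = -(-4 + h)/(2*h))
R(A) = 2*A*(A + (4 - A)/(2*A)) (R(A) = (A + A)*(A + (4 - A)/(2*A)) = (2*A)*(A + (4 - A)/(2*A)) = 2*A*(A + (4 - A)/(2*A)))
-13114 - R(43) = -13114 - (4 - 1*43 + 2*43²) = -13114 - (4 - 43 + 2*1849) = -13114 - (4 - 43 + 3698) = -13114 - 1*3659 = -13114 - 3659 = -16773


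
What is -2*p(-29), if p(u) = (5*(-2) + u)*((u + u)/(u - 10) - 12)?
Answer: -820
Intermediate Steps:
p(u) = (-12 + 2*u/(-10 + u))*(-10 + u) (p(u) = (-10 + u)*((2*u)/(-10 + u) - 12) = (-10 + u)*(2*u/(-10 + u) - 12) = (-10 + u)*(-12 + 2*u/(-10 + u)) = (-12 + 2*u/(-10 + u))*(-10 + u))
-2*p(-29) = -2*(120 - 10*(-29)) = -2*(120 + 290) = -2*410 = -820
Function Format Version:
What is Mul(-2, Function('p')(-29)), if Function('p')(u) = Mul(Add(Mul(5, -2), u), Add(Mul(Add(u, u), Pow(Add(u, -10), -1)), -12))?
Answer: -820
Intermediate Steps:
Function('p')(u) = Mul(Add(-12, Mul(2, u, Pow(Add(-10, u), -1))), Add(-10, u)) (Function('p')(u) = Mul(Add(-10, u), Add(Mul(Mul(2, u), Pow(Add(-10, u), -1)), -12)) = Mul(Add(-10, u), Add(Mul(2, u, Pow(Add(-10, u), -1)), -12)) = Mul(Add(-10, u), Add(-12, Mul(2, u, Pow(Add(-10, u), -1)))) = Mul(Add(-12, Mul(2, u, Pow(Add(-10, u), -1))), Add(-10, u)))
Mul(-2, Function('p')(-29)) = Mul(-2, Add(120, Mul(-10, -29))) = Mul(-2, Add(120, 290)) = Mul(-2, 410) = -820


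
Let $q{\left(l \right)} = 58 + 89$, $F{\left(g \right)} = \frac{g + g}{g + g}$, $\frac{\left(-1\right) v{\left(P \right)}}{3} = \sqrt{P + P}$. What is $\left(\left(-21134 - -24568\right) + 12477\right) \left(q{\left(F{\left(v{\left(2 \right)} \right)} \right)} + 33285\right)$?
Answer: $531936552$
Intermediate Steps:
$v{\left(P \right)} = - 3 \sqrt{2} \sqrt{P}$ ($v{\left(P \right)} = - 3 \sqrt{P + P} = - 3 \sqrt{2 P} = - 3 \sqrt{2} \sqrt{P}$)
$F{\left(g \right)} = 1$ ($F{\left(g \right)} = \frac{2 g}{2 g} = 2 g \frac{1}{2 g} = 1$)
$q{\left(l \right)} = 147$
$\left(\left(-21134 - -24568\right) + 12477\right) \left(q{\left(F{\left(v{\left(2 \right)} \right)} \right)} + 33285\right) = \left(\left(-21134 - -24568\right) + 12477\right) \left(147 + 33285\right) = \left(\left(-21134 + 24568\right) + 12477\right) 33432 = \left(3434 + 12477\right) 33432 = 15911 \cdot 33432 = 531936552$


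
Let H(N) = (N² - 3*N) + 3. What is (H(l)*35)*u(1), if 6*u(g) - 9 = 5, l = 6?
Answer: 1715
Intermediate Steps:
u(g) = 7/3 (u(g) = 3/2 + (⅙)*5 = 3/2 + ⅚ = 7/3)
H(N) = 3 + N² - 3*N
(H(l)*35)*u(1) = ((3 + 6² - 3*6)*35)*(7/3) = ((3 + 36 - 18)*35)*(7/3) = (21*35)*(7/3) = 735*(7/3) = 1715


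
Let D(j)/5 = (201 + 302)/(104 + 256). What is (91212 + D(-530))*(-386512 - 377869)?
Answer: -5020276307227/72 ≈ -6.9726e+10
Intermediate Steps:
D(j) = 503/72 (D(j) = 5*((201 + 302)/(104 + 256)) = 5*(503/360) = 503/72)
(91212 + D(-530))*(-386512 - 377869) = (91212 + 503/72)*(-386512 - 377869) = (6567767/72)*(-764381) = -5020276307227/72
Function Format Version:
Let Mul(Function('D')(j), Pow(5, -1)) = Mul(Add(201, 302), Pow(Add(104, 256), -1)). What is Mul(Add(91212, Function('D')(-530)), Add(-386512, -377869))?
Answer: Rational(-5020276307227, 72) ≈ -6.9726e+10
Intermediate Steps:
Function('D')(j) = Rational(503, 72) (Function('D')(j) = Mul(5, Mul(Add(201, 302), Pow(Add(104, 256), -1))) = Mul(5, Mul(503, Pow(360, -1))) = Mul(5, Mul(503, Rational(1, 360))) = Mul(5, Rational(503, 360)) = Rational(503, 72))
Mul(Add(91212, Function('D')(-530)), Add(-386512, -377869)) = Mul(Add(91212, Rational(503, 72)), Add(-386512, -377869)) = Mul(Rational(6567767, 72), -764381) = Rational(-5020276307227, 72)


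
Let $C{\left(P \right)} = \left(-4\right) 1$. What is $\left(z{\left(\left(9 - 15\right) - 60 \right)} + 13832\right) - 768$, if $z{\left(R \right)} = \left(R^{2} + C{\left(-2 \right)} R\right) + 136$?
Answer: $17820$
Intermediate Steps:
$C{\left(P \right)} = -4$
$z{\left(R \right)} = 136 + R^{2} - 4 R$ ($z{\left(R \right)} = \left(R^{2} - 4 R\right) + 136 = 136 + R^{2} - 4 R$)
$\left(z{\left(\left(9 - 15\right) - 60 \right)} + 13832\right) - 768 = \left(\left(136 + \left(\left(9 - 15\right) - 60\right)^{2} - 4 \left(\left(9 - 15\right) - 60\right)\right) + 13832\right) - 768 = \left(\left(136 + \left(-6 - 60\right)^{2} - 4 \left(-6 - 60\right)\right) + 13832\right) - 768 = \left(\left(136 + \left(-66\right)^{2} - -264\right) + 13832\right) - 768 = \left(\left(136 + 4356 + 264\right) + 13832\right) - 768 = \left(4756 + 13832\right) - 768 = 18588 - 768 = 17820$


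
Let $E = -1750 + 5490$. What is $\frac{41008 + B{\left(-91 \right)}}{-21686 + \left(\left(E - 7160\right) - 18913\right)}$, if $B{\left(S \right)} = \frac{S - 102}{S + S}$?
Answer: $- \frac{2487883}{2670486} \approx -0.93162$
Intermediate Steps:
$E = 3740$
$B{\left(S \right)} = \frac{-102 + S}{2 S}$
$\frac{41008 + B{\left(-91 \right)}}{-21686 + \left(\left(E - 7160\right) - 18913\right)} = \frac{41008 + \frac{-102 - 91}{2 \left(-91\right)}}{-21686 + \left(\left(3740 - 7160\right) - 18913\right)} = \frac{41008 + \frac{1}{2} \left(- \frac{1}{91}\right) \left(-193\right)}{-21686 - 22333} = \frac{41008 + \frac{193}{182}}{-21686 - 22333} = \frac{7463649}{182 \left(-44019\right)} = \frac{7463649}{182} \left(- \frac{1}{44019}\right) = - \frac{2487883}{2670486}$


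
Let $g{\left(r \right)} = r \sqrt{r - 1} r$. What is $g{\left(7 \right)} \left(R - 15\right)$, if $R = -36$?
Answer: $- 2499 \sqrt{6} \approx -6121.3$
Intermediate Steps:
$g{\left(r \right)} = r^{2} \sqrt{-1 + r}$ ($g{\left(r \right)} = r \sqrt{-1 + r} r = r^{2} \sqrt{-1 + r}$)
$g{\left(7 \right)} \left(R - 15\right) = 7^{2} \sqrt{-1 + 7} \left(-36 - 15\right) = 49 \sqrt{6} \left(-51\right) = - 2499 \sqrt{6}$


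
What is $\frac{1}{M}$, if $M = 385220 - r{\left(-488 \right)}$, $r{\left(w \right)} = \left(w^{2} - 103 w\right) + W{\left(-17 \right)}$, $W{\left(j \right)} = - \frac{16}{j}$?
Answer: $\frac{17}{1645788} \approx 1.0329 \cdot 10^{-5}$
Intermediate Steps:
$r{\left(w \right)} = \frac{16}{17} + w^{2} - 103 w$ ($r{\left(w \right)} = \left(w^{2} - 103 w\right) - \frac{16}{-17} = \left(w^{2} - 103 w\right) - - \frac{16}{17} = \left(w^{2} - 103 w\right) + \frac{16}{17} = \frac{16}{17} + w^{2} - 103 w$)
$M = \frac{1645788}{17}$ ($M = 385220 - \left(\frac{16}{17} + \left(-488\right)^{2} - -50264\right) = 385220 - \left(\frac{16}{17} + 238144 + 50264\right) = 385220 - \frac{4902952}{17} = \frac{1645788}{17} \approx 96811.0$)
$\frac{1}{M} = \frac{1}{\frac{1645788}{17}} = \frac{17}{1645788}$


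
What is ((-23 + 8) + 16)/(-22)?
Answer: -1/22 ≈ -0.045455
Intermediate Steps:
((-23 + 8) + 16)/(-22) = -(-15 + 16)/22 = -1/22*1 = -1/22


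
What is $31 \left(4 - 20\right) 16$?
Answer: $-7936$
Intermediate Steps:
$31 \left(4 - 20\right) 16 = 31 \left(-16\right) 16 = \left(-496\right) 16 = -7936$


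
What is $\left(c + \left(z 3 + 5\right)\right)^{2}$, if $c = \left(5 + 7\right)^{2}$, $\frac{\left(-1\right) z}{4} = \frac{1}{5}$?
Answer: $\frac{537289}{25} \approx 21492.0$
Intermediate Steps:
$z = - \frac{4}{5} \approx -0.8$
$c = 144$ ($c = 12^{2} = 144$)
$\left(c + \left(z 3 + 5\right)\right)^{2} = \left(144 + \left(\left(- \frac{4}{5}\right) 3 + 5\right)\right)^{2} = \left(144 + \left(- \frac{12}{5} + 5\right)\right)^{2} = \left(144 + \frac{13}{5}\right)^{2} = \left(\frac{733}{5}\right)^{2} = \frac{537289}{25}$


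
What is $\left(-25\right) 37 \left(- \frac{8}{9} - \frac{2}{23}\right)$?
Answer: $\frac{186850}{207} \approx 902.66$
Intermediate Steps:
$\left(-25\right) 37 \left(- \frac{8}{9} - \frac{2}{23}\right) = - 925 \left(\left(-8\right) \frac{1}{9} - \frac{2}{23}\right) = - 925 \left(- \frac{8}{9} - \frac{2}{23}\right) = \left(-925\right) \left(- \frac{202}{207}\right) = \frac{186850}{207}$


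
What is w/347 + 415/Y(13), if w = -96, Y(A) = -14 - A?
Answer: -146597/9369 ≈ -15.647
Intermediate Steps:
w/347 + 415/Y(13) = -96/347 + 415/(-14 - 1*13) = -96*1/347 + 415/(-14 - 13) = -96/347 + 415/(-27) = -96/347 + 415*(-1/27) = -96/347 - 415/27 = -146597/9369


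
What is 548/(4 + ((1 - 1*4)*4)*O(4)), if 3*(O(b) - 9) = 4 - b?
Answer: -137/26 ≈ -5.2692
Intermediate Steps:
O(b) = 31/3 - b/3 (O(b) = 9 + (4 - b)/3 = 9 + (4/3 - b/3) = 31/3 - b/3)
548/(4 + ((1 - 1*4)*4)*O(4)) = 548/(4 + ((1 - 1*4)*4)*(31/3 - ⅓*4)) = 548/(4 + ((1 - 4)*4)*(31/3 - 4/3)) = 548/(4 - 3*4*9) = 548/(4 - 12*9) = 548/(4 - 108) = 548/(-104) = 548*(-1/104) = -137/26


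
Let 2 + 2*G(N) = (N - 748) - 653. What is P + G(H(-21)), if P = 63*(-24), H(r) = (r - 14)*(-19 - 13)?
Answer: -3307/2 ≈ -1653.5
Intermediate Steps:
H(r) = 448 - 32*r (H(r) = (-14 + r)*(-32) = 448 - 32*r)
G(N) = -1403/2 + N/2 (G(N) = -1 + ((N - 748) - 653)/2 = -1 + ((-748 + N) - 653)/2 = -1 + (-1401 + N)/2 = -1 + (-1401/2 + N/2) = -1403/2 + N/2)
P = -1512
P + G(H(-21)) = -1512 + (-1403/2 + (448 - 32*(-21))/2) = -1512 + (-1403/2 + (448 + 672)/2) = -1512 + (-1403/2 + (½)*1120) = -1512 + (-1403/2 + 560) = -1512 - 283/2 = -3307/2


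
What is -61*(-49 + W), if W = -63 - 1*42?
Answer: 9394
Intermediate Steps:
W = -105 (W = -63 - 42 = -105)
-61*(-49 + W) = -61*(-49 - 105) = -61*(-154) = 9394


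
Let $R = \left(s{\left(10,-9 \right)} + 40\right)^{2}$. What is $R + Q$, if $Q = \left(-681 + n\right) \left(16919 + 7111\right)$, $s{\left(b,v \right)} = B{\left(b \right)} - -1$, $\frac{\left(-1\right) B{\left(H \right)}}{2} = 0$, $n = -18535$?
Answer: $-461758799$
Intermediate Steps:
$B{\left(H \right)} = 0$ ($B{\left(H \right)} = \left(-2\right) 0 = 0$)
$s{\left(b,v \right)} = 1$ ($s{\left(b,v \right)} = 0 - -1 = 0 + 1 = 1$)
$Q = -461760480$ ($Q = \left(-681 - 18535\right) \left(16919 + 7111\right) = \left(-19216\right) 24030 = -461760480$)
$R = 1681$ ($R = \left(1 + 40\right)^{2} = 41^{2} = 1681$)
$R + Q = 1681 - 461760480 = -461758799$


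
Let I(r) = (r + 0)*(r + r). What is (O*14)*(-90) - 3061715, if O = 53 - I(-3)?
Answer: -3105815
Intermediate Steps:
I(r) = 2*r² (I(r) = r*(2*r) = 2*r²)
O = 35 (O = 53 - 2*(-3)² = 53 - 2*9 = 53 - 1*18 = 53 - 18 = 35)
(O*14)*(-90) - 3061715 = (35*14)*(-90) - 3061715 = 490*(-90) - 3061715 = -44100 - 3061715 = -3105815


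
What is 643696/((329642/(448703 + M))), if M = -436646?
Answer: 3880521336/164821 ≈ 23544.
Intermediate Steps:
643696/((329642/(448703 + M))) = 643696/((329642/(448703 - 436646))) = 643696/((329642/12057)) = 643696/((329642*(1/12057))) = 643696/(329642/12057) = 643696*(12057/329642) = 3880521336/164821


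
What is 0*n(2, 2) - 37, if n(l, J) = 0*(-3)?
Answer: -37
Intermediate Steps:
n(l, J) = 0
0*n(2, 2) - 37 = 0*0 - 37 = 0 - 37 = -37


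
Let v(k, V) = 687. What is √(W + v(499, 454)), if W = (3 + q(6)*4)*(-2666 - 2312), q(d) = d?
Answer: 29*I*√159 ≈ 365.68*I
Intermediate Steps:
W = -134406 (W = (3 + 6*4)*(-2666 - 2312) = (3 + 24)*(-4978) = 27*(-4978) = -134406)
√(W + v(499, 454)) = √(-134406 + 687) = √(-133719) = 29*I*√159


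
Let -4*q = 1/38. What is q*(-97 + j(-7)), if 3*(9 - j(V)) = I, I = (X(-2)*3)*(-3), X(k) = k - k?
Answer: 11/19 ≈ 0.57895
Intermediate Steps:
X(k) = 0
I = 0 (I = (0*3)*(-3) = 0*(-3) = 0)
j(V) = 9 (j(V) = 9 - ⅓*0 = 9 + 0 = 9)
q = -1/152 (q = -¼/38 = -¼*1/38 = -1/152 ≈ -0.0065789)
q*(-97 + j(-7)) = -(-97 + 9)/152 = -1/152*(-88) = 11/19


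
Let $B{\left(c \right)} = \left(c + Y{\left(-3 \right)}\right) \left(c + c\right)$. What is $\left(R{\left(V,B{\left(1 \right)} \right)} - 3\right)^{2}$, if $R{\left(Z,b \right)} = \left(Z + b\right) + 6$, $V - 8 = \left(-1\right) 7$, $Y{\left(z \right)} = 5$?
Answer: $256$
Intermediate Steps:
$B{\left(c \right)} = 2 c \left(5 + c\right)$ ($B{\left(c \right)} = \left(c + 5\right) \left(c + c\right) = \left(5 + c\right) 2 c = 2 c \left(5 + c\right)$)
$V = 1$ ($V = 8 - 7 = 1$)
$R{\left(Z,b \right)} = 6 + Z + b$
$\left(R{\left(V,B{\left(1 \right)} \right)} - 3\right)^{2} = \left(\left(6 + 1 + 2 \cdot 1 \left(5 + 1\right)\right) - 3\right)^{2} = \left(\left(6 + 1 + 2 \cdot 1 \cdot 6\right) - 3\right)^{2} = \left(\left(6 + 1 + 12\right) - 3\right)^{2} = \left(19 - 3\right)^{2} = 16^{2} = 256$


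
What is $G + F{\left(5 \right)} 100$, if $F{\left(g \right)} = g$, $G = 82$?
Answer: $582$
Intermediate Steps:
$G + F{\left(5 \right)} 100 = 82 + 5 \cdot 100 = 82 + 500 = 582$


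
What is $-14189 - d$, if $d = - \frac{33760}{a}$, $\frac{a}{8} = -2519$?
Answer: $- \frac{35746311}{2519} \approx -14191.0$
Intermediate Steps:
$a = -20152$ ($a = 8 \left(-2519\right) = -20152$)
$d = \frac{4220}{2519}$ ($d = - \frac{33760}{-20152} = \left(-33760\right) \left(- \frac{1}{20152}\right) = \frac{4220}{2519} \approx 1.6753$)
$-14189 - d = -14189 - \frac{4220}{2519} = - \frac{35746311}{2519}$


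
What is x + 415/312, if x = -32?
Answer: -9569/312 ≈ -30.670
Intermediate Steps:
x + 415/312 = -32 + 415/312 = -9569/312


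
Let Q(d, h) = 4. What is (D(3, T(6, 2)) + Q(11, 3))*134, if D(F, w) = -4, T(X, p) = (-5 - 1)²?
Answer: 0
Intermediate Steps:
T(X, p) = 36 (T(X, p) = (-6)² = 36)
(D(3, T(6, 2)) + Q(11, 3))*134 = (-4 + 4)*134 = 0*134 = 0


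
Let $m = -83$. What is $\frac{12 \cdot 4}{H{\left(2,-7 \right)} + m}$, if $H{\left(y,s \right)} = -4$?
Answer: $- \frac{16}{29} \approx -0.55172$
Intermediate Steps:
$\frac{12 \cdot 4}{H{\left(2,-7 \right)} + m} = \frac{12 \cdot 4}{-4 - 83} = \frac{1}{-87} \cdot 48 = \left(- \frac{1}{87}\right) 48 = - \frac{16}{29}$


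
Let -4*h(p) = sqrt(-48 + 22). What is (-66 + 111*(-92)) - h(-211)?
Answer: -10278 + I*sqrt(26)/4 ≈ -10278.0 + 1.2748*I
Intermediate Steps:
h(p) = -I*sqrt(26)/4 (h(p) = -sqrt(-48 + 22)/4 = -I*sqrt(26)/4)
(-66 + 111*(-92)) - h(-211) = (-66 + 111*(-92)) - (-1)*I*sqrt(26)/4 = (-66 - 10212) + I*sqrt(26)/4 = -10278 + I*sqrt(26)/4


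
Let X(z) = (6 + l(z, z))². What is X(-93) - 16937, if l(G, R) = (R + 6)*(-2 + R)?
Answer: 68392504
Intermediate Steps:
l(G, R) = (-2 + R)*(6 + R) (l(G, R) = (6 + R)*(-2 + R) = (-2 + R)*(6 + R))
X(z) = (-6 + z² + 4*z)² (X(z) = (6 + (-12 + z² + 4*z))² = (-6 + z² + 4*z)²)
X(-93) - 16937 = (-6 + (-93)² + 4*(-93))² - 16937 = (-6 + 8649 - 372)² - 16937 = 8271² - 16937 = 68409441 - 16937 = 68392504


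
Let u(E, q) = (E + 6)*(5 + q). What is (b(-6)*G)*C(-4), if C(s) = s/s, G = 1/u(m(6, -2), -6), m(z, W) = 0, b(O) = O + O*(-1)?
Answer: 0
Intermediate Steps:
b(O) = 0 (b(O) = O - O = 0)
u(E, q) = (5 + q)*(6 + E) (u(E, q) = (6 + E)*(5 + q) = (5 + q)*(6 + E))
G = -1/6 (G = 1/(30 + 5*0 + 6*(-6) + 0*(-6)) = 1/(30 + 0 - 36 + 0) = 1/(-6) = -1/6 ≈ -0.16667)
C(s) = 1
(b(-6)*G)*C(-4) = (0*(-1/6))*1 = 0*1 = 0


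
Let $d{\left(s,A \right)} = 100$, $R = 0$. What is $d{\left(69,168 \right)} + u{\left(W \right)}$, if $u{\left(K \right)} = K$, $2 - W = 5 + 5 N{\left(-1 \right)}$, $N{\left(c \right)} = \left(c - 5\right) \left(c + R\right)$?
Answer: $67$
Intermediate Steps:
$N{\left(c \right)} = c \left(-5 + c\right)$ ($N{\left(c \right)} = \left(c - 5\right) \left(c + 0\right) = \left(-5 + c\right) c = c \left(-5 + c\right)$)
$W = -33$ ($W = 2 - \left(5 + 5 \left(- (-5 - 1)\right)\right) = 2 - \left(5 + 5 \left(\left(-1\right) \left(-6\right)\right)\right) = 2 - \left(5 + 5 \cdot 6\right) = 2 - \left(5 + 30\right) = 2 - 35 = -33$)
$d{\left(69,168 \right)} + u{\left(W \right)} = 100 - 33 = 67$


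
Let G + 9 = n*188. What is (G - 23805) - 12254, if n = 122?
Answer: -13132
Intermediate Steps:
G = 22927 (G = -9 + 122*188 = -9 + 22936 = 22927)
(G - 23805) - 12254 = (22927 - 23805) - 12254 = -878 - 12254 = -13132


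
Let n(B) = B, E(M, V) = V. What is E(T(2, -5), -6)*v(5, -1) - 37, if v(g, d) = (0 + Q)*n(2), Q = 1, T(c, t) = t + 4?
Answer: -49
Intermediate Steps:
T(c, t) = 4 + t
v(g, d) = 2 (v(g, d) = (0 + 1)*2 = 1*2 = 2)
E(T(2, -5), -6)*v(5, -1) - 37 = -6*2 - 37 = -12 - 37 = -49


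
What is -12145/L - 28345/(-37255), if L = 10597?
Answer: -30418002/78958247 ≈ -0.38524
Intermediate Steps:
-12145/L - 28345/(-37255) = -12145/10597 - 28345/(-37255) = -12145*1/10597 - 28345*(-1/37255) = -12145/10597 + 5669/7451 = -30418002/78958247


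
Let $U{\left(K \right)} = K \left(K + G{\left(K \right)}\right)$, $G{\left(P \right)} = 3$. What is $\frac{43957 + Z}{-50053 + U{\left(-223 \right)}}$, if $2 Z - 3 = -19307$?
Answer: $- \frac{11435}{331} \approx -34.547$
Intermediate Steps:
$Z = -9652$ ($Z = \frac{3}{2} + \frac{1}{2} \left(-19307\right) = \frac{3}{2} - \frac{19307}{2} = -9652$)
$U{\left(K \right)} = K \left(3 + K\right)$ ($U{\left(K \right)} = K \left(K + 3\right) = K \left(3 + K\right)$)
$\frac{43957 + Z}{-50053 + U{\left(-223 \right)}} = \frac{43957 - 9652}{-50053 - 223 \left(3 - 223\right)} = \frac{34305}{-50053 - -49060} = \frac{34305}{-50053 + 49060} = \frac{34305}{-993} = 34305 \left(- \frac{1}{993}\right) = - \frac{11435}{331}$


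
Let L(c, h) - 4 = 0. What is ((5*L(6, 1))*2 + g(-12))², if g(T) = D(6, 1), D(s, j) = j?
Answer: 1681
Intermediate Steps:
L(c, h) = 4 (L(c, h) = 4 + 0 = 4)
g(T) = 1
((5*L(6, 1))*2 + g(-12))² = ((5*4)*2 + 1)² = (20*2 + 1)² = (40 + 1)² = 41² = 1681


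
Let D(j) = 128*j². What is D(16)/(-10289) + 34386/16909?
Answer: -200276558/173976701 ≈ -1.1512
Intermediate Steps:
D(16)/(-10289) + 34386/16909 = (128*16²)/(-10289) + 34386/16909 = (128*256)*(-1/10289) + 34386*(1/16909) = 32768*(-1/10289) + 34386/16909 = -32768/10289 + 34386/16909 = -200276558/173976701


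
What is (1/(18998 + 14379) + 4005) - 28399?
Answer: -814198537/33377 ≈ -24394.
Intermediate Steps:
(1/(18998 + 14379) + 4005) - 28399 = (1/33377 + 4005) - 28399 = 133674886/33377 - 28399 = -814198537/33377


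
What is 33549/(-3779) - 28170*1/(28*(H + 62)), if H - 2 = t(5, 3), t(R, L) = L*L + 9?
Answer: -91741467/4338292 ≈ -21.147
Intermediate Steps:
t(R, L) = 9 + L² (t(R, L) = L² + 9 = 9 + L²)
H = 20 (H = 2 + (9 + 3²) = 2 + (9 + 9) = 2 + 18 = 20)
33549/(-3779) - 28170*1/(28*(H + 62)) = 33549/(-3779) - 28170*1/(28*(20 + 62)) = 33549*(-1/3779) - 28170/(82*28) = -33549/3779 - 28170/2296 = -33549/3779 - 28170*1/2296 = -33549/3779 - 14085/1148 = -91741467/4338292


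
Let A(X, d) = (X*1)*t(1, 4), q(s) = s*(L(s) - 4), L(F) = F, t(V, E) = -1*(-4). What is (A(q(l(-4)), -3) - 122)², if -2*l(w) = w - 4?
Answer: 14884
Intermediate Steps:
t(V, E) = 4
l(w) = 2 - w/2 (l(w) = -(w - 4)/2 = -(-4 + w)/2 = 2 - w/2)
q(s) = s*(-4 + s) (q(s) = s*(s - 4) = s*(-4 + s))
A(X, d) = 4*X (A(X, d) = (X*1)*4 = X*4 = 4*X)
(A(q(l(-4)), -3) - 122)² = (4*((2 - ½*(-4))*(-4 + (2 - ½*(-4)))) - 122)² = (4*((2 + 2)*(-4 + (2 + 2))) - 122)² = (4*(4*(-4 + 4)) - 122)² = (4*(4*0) - 122)² = (4*0 - 122)² = (0 - 122)² = (-122)² = 14884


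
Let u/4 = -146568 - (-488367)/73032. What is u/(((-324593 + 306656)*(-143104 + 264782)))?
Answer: 396432067/1475880889844 ≈ 0.00026861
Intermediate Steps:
u = -3567888603/6086 (u = 4*(-146568 - (-488367)/73032) = 4*(-146568 - 1*(-162789/24344)) = 4*(-146568 + 162789/24344) = 4*(-3567888603/24344) = -3567888603/6086 ≈ -5.8625e+5)
u/(((-324593 + 306656)*(-143104 + 264782))) = -3567888603*1/((-324593 + 306656)*(-143104 + 264782))/6086 = -3567888603/(6086*((-17937*121678))) = -3567888603/6086/(-2182538286) = -3567888603/6086*(-1/2182538286) = 396432067/1475880889844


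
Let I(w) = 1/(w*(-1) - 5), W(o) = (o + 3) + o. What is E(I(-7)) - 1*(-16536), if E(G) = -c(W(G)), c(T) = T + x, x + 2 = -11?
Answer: 16545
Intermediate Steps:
W(o) = 3 + 2*o (W(o) = (3 + o) + o = 3 + 2*o)
x = -13 (x = -2 - 11 = -13)
I(w) = 1/(-5 - w) (I(w) = 1/(-w - 5) = 1/(-5 - w))
c(T) = -13 + T (c(T) = T - 13 = -13 + T)
E(G) = 10 - 2*G (E(G) = -(-13 + (3 + 2*G)) = -(-10 + 2*G) = 10 - 2*G)
E(I(-7)) - 1*(-16536) = (10 - (-2)/(5 - 7)) - 1*(-16536) = (10 - (-2)/(-2)) + 16536 = (10 - (-2)*(-1)/2) + 16536 = (10 - 2*1/2) + 16536 = (10 - 1) + 16536 = 9 + 16536 = 16545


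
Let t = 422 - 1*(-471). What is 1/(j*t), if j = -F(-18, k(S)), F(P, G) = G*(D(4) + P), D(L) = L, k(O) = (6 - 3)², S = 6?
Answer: 1/112518 ≈ 8.8875e-6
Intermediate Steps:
k(O) = 9 (k(O) = 3² = 9)
F(P, G) = G*(4 + P)
j = 126 (j = -9*(4 - 18) = -9*(-14) = -1*(-126) = 126)
t = 893 (t = 422 + 471 = 893)
1/(j*t) = 1/(126*893) = (1/126)*(1/893) = 1/112518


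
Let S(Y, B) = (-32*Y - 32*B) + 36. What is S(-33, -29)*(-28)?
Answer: -56560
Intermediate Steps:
S(Y, B) = 36 - 32*B - 32*Y (S(Y, B) = (-32*B - 32*Y) + 36 = 36 - 32*B - 32*Y)
S(-33, -29)*(-28) = (36 - 32*(-29) - 32*(-33))*(-28) = (36 + 928 + 1056)*(-28) = 2020*(-28) = -56560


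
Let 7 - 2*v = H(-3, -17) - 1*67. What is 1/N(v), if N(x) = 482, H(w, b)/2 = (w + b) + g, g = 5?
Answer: 1/482 ≈ 0.0020747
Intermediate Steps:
H(w, b) = 10 + 2*b + 2*w (H(w, b) = 2*((w + b) + 5) = 2*((b + w) + 5) = 2*(5 + b + w) = 10 + 2*b + 2*w)
v = 52 (v = 7/2 - ((10 + 2*(-17) + 2*(-3)) - 1*67)/2 = 7/2 - ((10 - 34 - 6) - 67)/2 = 7/2 - (-30 - 67)/2 = 7/2 - 1/2*(-97) = 7/2 + 97/2 = 52)
1/N(v) = 1/482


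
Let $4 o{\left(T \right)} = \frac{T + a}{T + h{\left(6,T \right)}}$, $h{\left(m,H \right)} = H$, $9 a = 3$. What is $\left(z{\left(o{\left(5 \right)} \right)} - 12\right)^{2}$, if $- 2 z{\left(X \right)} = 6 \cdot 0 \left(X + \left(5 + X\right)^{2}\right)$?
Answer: $144$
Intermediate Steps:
$a = \frac{1}{3}$ ($a = \frac{1}{9} \cdot 3 = \frac{1}{3} \approx 0.33333$)
$o{\left(T \right)} = \frac{\frac{1}{3} + T}{8 T}$ ($o{\left(T \right)} = \frac{\left(T + \frac{1}{3}\right) \frac{1}{T + T}}{4} = \frac{\left(\frac{1}{3} + T\right) \frac{1}{2 T}}{4} = \frac{\frac{1}{2} \frac{1}{T} \left(\frac{1}{3} + T\right)}{4} = \frac{\frac{1}{3} + T}{8 T}$)
$z{\left(X \right)} = 0$ ($z{\left(X \right)} = - \frac{6 \cdot 0 \left(X + \left(5 + X\right)^{2}\right)}{2} = - \frac{6 \cdot 0}{2} = \left(- \frac{1}{2}\right) 0 = 0$)
$\left(z{\left(o{\left(5 \right)} \right)} - 12\right)^{2} = \left(0 - 12\right)^{2} = \left(-12\right)^{2} = 144$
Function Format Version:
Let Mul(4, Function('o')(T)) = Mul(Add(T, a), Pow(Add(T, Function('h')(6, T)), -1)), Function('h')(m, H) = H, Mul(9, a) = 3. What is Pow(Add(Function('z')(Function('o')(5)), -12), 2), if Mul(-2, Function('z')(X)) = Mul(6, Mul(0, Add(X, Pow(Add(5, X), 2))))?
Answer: 144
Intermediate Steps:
a = Rational(1, 3) (a = Mul(Rational(1, 9), 3) = Rational(1, 3) ≈ 0.33333)
Function('o')(T) = Mul(Rational(1, 8), Pow(T, -1), Add(Rational(1, 3), T)) (Function('o')(T) = Mul(Rational(1, 4), Mul(Add(T, Rational(1, 3)), Pow(Add(T, T), -1))) = Mul(Rational(1, 4), Mul(Add(Rational(1, 3), T), Pow(Mul(2, T), -1))) = Mul(Rational(1, 4), Mul(Add(Rational(1, 3), T), Mul(Rational(1, 2), Pow(T, -1)))) = Mul(Rational(1, 4), Mul(Rational(1, 2), Pow(T, -1), Add(Rational(1, 3), T))) = Mul(Rational(1, 8), Pow(T, -1), Add(Rational(1, 3), T)))
Function('z')(X) = 0 (Function('z')(X) = Mul(Rational(-1, 2), Mul(6, Mul(0, Add(X, Pow(Add(5, X), 2))))) = Mul(Rational(-1, 2), Mul(6, 0)) = Mul(Rational(-1, 2), 0) = 0)
Pow(Add(Function('z')(Function('o')(5)), -12), 2) = Pow(Add(0, -12), 2) = Pow(-12, 2) = 144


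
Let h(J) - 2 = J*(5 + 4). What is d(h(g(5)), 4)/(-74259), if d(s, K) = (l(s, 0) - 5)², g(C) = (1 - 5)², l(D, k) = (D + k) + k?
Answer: -2209/8251 ≈ -0.26772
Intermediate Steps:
l(D, k) = D + 2*k
g(C) = 16 (g(C) = (-4)² = 16)
h(J) = 2 + 9*J (h(J) = 2 + J*(5 + 4) = 2 + J*9 = 2 + 9*J)
d(s, K) = (-5 + s)² (d(s, K) = ((s + 2*0) - 5)² = ((s + 0) - 5)² = (s - 5)² = (-5 + s)²)
d(h(g(5)), 4)/(-74259) = (-5 + (2 + 9*16))²/(-74259) = (-5 + (2 + 144))²*(-1/74259) = (-5 + 146)²*(-1/74259) = 141²*(-1/74259) = 19881*(-1/74259) = -2209/8251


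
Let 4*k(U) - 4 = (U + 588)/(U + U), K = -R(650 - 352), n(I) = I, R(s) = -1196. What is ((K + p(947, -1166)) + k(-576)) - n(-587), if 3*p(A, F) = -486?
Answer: 622847/384 ≈ 1622.0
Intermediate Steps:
p(A, F) = -162 (p(A, F) = (⅓)*(-486) = -162)
K = 1196 (K = -1*(-1196) = 1196)
k(U) = 1 + (588 + U)/(8*U) (k(U) = 1 + ((U + 588)/(U + U))/4 = 1 + ((588 + U)/((2*U)))/4 = 1 + ((588 + U)*(1/(2*U)))/4 = 1 + ((588 + U)/(2*U))/4 = 1 + (588 + U)/(8*U))
((K + p(947, -1166)) + k(-576)) - n(-587) = ((1196 - 162) + (3/8)*(196 + 3*(-576))/(-576)) - 1*(-587) = (1034 + (3/8)*(-1/576)*(196 - 1728)) + 587 = (1034 + (3/8)*(-1/576)*(-1532)) + 587 = (1034 + 383/384) + 587 = 397439/384 + 587 = 622847/384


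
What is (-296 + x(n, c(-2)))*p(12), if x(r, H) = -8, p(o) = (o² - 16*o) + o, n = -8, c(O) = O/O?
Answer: 10944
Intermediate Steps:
c(O) = 1
p(o) = o² - 15*o
(-296 + x(n, c(-2)))*p(12) = (-296 - 8)*(12*(-15 + 12)) = -3648*(-3) = -304*(-36) = 10944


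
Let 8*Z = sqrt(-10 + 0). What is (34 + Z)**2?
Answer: (272 + I*sqrt(10))**2/64 ≈ 1155.8 + 26.879*I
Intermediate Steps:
Z = I*sqrt(10)/8 (Z = sqrt(-10 + 0)/8 = sqrt(-10)/8 = (I*sqrt(10))/8 = I*sqrt(10)/8 ≈ 0.39528*I)
(34 + Z)**2 = (34 + I*sqrt(10)/8)**2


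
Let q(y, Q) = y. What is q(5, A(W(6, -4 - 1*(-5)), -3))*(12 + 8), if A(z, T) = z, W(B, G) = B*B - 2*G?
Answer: 100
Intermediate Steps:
W(B, G) = B² - 2*G
q(5, A(W(6, -4 - 1*(-5)), -3))*(12 + 8) = 5*(12 + 8) = 5*20 = 100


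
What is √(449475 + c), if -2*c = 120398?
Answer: 2*√97319 ≈ 623.92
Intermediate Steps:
c = -60199 (c = -½*120398 = -60199)
√(449475 + c) = √(449475 - 60199) = √389276 = 2*√97319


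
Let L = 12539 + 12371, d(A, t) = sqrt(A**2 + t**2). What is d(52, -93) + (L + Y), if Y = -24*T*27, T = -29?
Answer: 43702 + sqrt(11353) ≈ 43809.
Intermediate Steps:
L = 24910
Y = 18792 (Y = -24*(-29)*27 = 696*27 = 18792)
d(52, -93) + (L + Y) = sqrt(52**2 + (-93)**2) + (24910 + 18792) = sqrt(2704 + 8649) + 43702 = sqrt(11353) + 43702 = 43702 + sqrt(11353)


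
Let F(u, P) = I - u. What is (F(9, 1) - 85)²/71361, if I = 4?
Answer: 100/881 ≈ 0.11351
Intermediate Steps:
F(u, P) = 4 - u
(F(9, 1) - 85)²/71361 = ((4 - 1*9) - 85)²/71361 = ((4 - 9) - 85)²*(1/71361) = (-5 - 85)²*(1/71361) = (-90)²*(1/71361) = 8100*(1/71361) = 100/881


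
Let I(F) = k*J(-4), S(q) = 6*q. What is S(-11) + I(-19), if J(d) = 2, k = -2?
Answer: -70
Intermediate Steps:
I(F) = -4 (I(F) = -2*2 = -4)
S(-11) + I(-19) = 6*(-11) - 4 = -66 - 4 = -70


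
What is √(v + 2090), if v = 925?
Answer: 3*√335 ≈ 54.909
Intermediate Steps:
√(v + 2090) = √(925 + 2090) = √3015 = 3*√335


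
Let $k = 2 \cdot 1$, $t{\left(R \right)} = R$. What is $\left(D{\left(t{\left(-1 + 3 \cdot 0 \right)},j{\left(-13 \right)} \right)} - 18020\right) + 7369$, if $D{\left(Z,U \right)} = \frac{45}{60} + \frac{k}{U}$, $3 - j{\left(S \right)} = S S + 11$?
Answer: $- \frac{7540385}{708} \approx -10650.0$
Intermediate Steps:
$j{\left(S \right)} = -8 - S^{2}$ ($j{\left(S \right)} = 3 - \left(S S + 11\right) = 3 - \left(S^{2} + 11\right) = 3 - \left(11 + S^{2}\right) = -8 - S^{2}$)
$k = 2$
$D{\left(Z,U \right)} = \frac{3}{4} + \frac{2}{U}$ ($D{\left(Z,U \right)} = \frac{45}{60} + \frac{2}{U} = 45 \cdot \frac{1}{60} + \frac{2}{U} = \frac{3}{4} + \frac{2}{U}$)
$\left(D{\left(t{\left(-1 + 3 \cdot 0 \right)},j{\left(-13 \right)} \right)} - 18020\right) + 7369 = \left(\left(\frac{3}{4} + \frac{2}{-8 - \left(-13\right)^{2}}\right) - 18020\right) + 7369 = \left(\left(\frac{3}{4} + \frac{2}{-8 - 169}\right) - 18020\right) + 7369 = \left(\left(\frac{3}{4} + \frac{2}{-177}\right) - 18020\right) + 7369 = \left(\left(\frac{3}{4} + 2 \left(- \frac{1}{177}\right)\right) - 18020\right) + 7369 = \left(\left(\frac{3}{4} - \frac{2}{177}\right) - 18020\right) + 7369 = \left(\frac{523}{708} - 18020\right) + 7369 = - \frac{12757637}{708} + 7369 = - \frac{7540385}{708}$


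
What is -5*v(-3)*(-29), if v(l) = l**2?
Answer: 1305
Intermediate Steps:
-5*v(-3)*(-29) = -5*(-3)**2*(-29) = -5*9*(-29) = -45*(-29) = 1305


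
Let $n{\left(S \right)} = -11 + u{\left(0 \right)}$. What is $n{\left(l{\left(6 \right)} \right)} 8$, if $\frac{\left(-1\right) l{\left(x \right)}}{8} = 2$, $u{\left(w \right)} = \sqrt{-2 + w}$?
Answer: $-88 + 8 i \sqrt{2} \approx -88.0 + 11.314 i$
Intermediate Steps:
$l{\left(x \right)} = -16$ ($l{\left(x \right)} = \left(-8\right) 2 = -16$)
$n{\left(S \right)} = -11 + i \sqrt{2}$ ($n{\left(S \right)} = -11 + \sqrt{-2 + 0} = -11 + \sqrt{-2} = -11 + i \sqrt{2}$)
$n{\left(l{\left(6 \right)} \right)} 8 = \left(-11 + i \sqrt{2}\right) 8 = -88 + 8 i \sqrt{2}$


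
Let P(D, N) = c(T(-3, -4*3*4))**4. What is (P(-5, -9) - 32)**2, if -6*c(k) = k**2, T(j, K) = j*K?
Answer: 20351192884058926011302020096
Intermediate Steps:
T(j, K) = K*j
c(k) = -k**2/6
P(D, N) = 142657607172096 (P(D, N) = (-((-4*3*4)*(-3))**2/6)**4 = (-(-12*4*(-3))**2/6)**4 = (-(-48*(-3))**2/6)**4 = (-1/6*144**2)**4 = (-1/6*20736)**4 = (-3456)**4 = 142657607172096)
(P(-5, -9) - 32)**2 = (142657607172096 - 32)**2 = 142657607172064**2 = 20351192884058926011302020096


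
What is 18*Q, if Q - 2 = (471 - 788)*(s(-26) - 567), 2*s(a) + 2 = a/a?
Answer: 3238191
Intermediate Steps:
s(a) = -½ (s(a) = -1 + (a/a)/2 = -1 + (½)*1 = -1 + ½ = -½)
Q = 359799/2 (Q = 2 + (471 - 788)*(-½ - 567) = 2 - 317*(-1135/2) = 2 + 359795/2 = 359799/2 ≈ 1.7990e+5)
18*Q = 18*(359799/2) = 3238191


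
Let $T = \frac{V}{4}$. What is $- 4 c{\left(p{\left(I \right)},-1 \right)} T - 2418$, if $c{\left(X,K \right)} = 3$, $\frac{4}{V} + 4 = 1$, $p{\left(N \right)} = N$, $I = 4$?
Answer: $-2414$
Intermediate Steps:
$V = - \frac{4}{3}$ ($V = \frac{4}{-4 + 1} = \frac{4}{-3} = 4 \left(- \frac{1}{3}\right) = - \frac{4}{3} \approx -1.3333$)
$T = - \frac{1}{3}$ ($T = - \frac{4}{3 \cdot 4} = \left(- \frac{4}{3}\right) \frac{1}{4} = - \frac{1}{3} \approx -0.33333$)
$- 4 c{\left(p{\left(I \right)},-1 \right)} T - 2418 = \left(-4\right) 3 \left(- \frac{1}{3}\right) - 2418 = \left(-12\right) \left(- \frac{1}{3}\right) - 2418 = 4 - 2418 = -2414$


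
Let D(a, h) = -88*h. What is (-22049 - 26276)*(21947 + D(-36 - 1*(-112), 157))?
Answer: -392930575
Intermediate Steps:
(-22049 - 26276)*(21947 + D(-36 - 1*(-112), 157)) = (-22049 - 26276)*(21947 - 88*157) = -48325*(21947 - 13816) = -48325*8131 = -392930575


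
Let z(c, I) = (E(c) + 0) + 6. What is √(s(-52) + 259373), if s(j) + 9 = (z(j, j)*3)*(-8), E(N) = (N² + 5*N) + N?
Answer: 2*√50453 ≈ 449.23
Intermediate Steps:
E(N) = N² + 6*N
z(c, I) = 6 + c*(6 + c) (z(c, I) = (c*(6 + c) + 0) + 6 = c*(6 + c) + 6 = 6 + c*(6 + c))
s(j) = -153 - 24*j*(6 + j) (s(j) = -9 + ((6 + j*(6 + j))*3)*(-8) = -9 + (18 + 3*j*(6 + j))*(-8) = -9 + (-144 - 24*j*(6 + j)) = -153 - 24*j*(6 + j))
√(s(-52) + 259373) = √((-153 - 24*(-52)*(6 - 52)) + 259373) = √((-153 - 24*(-52)*(-46)) + 259373) = √((-153 - 57408) + 259373) = √(-57561 + 259373) = √201812 = 2*√50453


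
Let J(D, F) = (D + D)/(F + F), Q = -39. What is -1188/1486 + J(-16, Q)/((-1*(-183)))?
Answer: -4227490/5302791 ≈ -0.79722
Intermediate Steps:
J(D, F) = D/F (J(D, F) = (2*D)/((2*F)) = (2*D)*(1/(2*F)) = D/F)
-1188/1486 + J(-16, Q)/((-1*(-183))) = -1188/1486 + (-16/(-39))/((-1*(-183))) = -1188*1/1486 - 16*(-1/39)/183 = -594/743 + (16/39)*(1/183) = -594/743 + 16/7137 = -4227490/5302791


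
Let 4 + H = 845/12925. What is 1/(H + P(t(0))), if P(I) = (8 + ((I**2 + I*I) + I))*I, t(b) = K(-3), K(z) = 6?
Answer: 2585/1323689 ≈ 0.0019529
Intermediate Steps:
t(b) = 6
P(I) = I*(8 + I + 2*I**2) (P(I) = (8 + ((I**2 + I**2) + I))*I = (8 + (2*I**2 + I))*I = (8 + (I + 2*I**2))*I = (8 + I + 2*I**2)*I = I*(8 + I + 2*I**2))
H = -10171/2585 (H = -4 + 845/12925 = -4 + 845*(1/12925) = -4 + 169/2585 = -10171/2585 ≈ -3.9346)
1/(H + P(t(0))) = 1/(-10171/2585 + 6*(8 + 6 + 2*6**2)) = 1/(-10171/2585 + 6*(8 + 6 + 2*36)) = 1/(-10171/2585 + 6*(8 + 6 + 72)) = 1/(-10171/2585 + 6*86) = 1/(-10171/2585 + 516) = 1/(1323689/2585) = 2585/1323689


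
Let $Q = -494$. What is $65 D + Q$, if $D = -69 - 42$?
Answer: $-7709$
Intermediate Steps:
$D = -111$ ($D = -69 - 42 = -111$)
$65 D + Q = 65 \left(-111\right) - 494 = -7215 - 494 = -7709$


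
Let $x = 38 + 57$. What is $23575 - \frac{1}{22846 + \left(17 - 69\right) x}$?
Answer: $\frac{422133949}{17906} \approx 23575.0$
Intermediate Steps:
$x = 95$
$23575 - \frac{1}{22846 + \left(17 - 69\right) x} = 23575 - \frac{1}{22846 + \left(17 - 69\right) 95} = 23575 - \frac{1}{22846 - 4940} = 23575 - \frac{1}{17906} = \frac{422133949}{17906}$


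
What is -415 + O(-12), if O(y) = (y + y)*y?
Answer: -127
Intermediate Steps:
O(y) = 2*y² (O(y) = (2*y)*y = 2*y²)
-415 + O(-12) = -415 + 2*(-12)² = -415 + 2*144 = -415 + 288 = -127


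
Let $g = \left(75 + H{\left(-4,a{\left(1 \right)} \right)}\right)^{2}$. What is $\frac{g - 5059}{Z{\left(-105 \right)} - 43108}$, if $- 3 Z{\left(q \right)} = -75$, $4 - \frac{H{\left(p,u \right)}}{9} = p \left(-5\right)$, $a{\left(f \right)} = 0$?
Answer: $\frac{298}{43083} \approx 0.0069169$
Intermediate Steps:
$H{\left(p,u \right)} = 36 + 45 p$ ($H{\left(p,u \right)} = 36 - 9 p \left(-5\right) = 36 - 9 \left(- 5 p\right) = 36 + 45 p$)
$Z{\left(q \right)} = 25$ ($Z{\left(q \right)} = \left(- \frac{1}{3}\right) \left(-75\right) = 25$)
$g = 4761$ ($g = \left(75 + \left(36 + 45 \left(-4\right)\right)\right)^{2} = \left(75 + \left(36 - 180\right)\right)^{2} = \left(75 - 144\right)^{2} = \left(-69\right)^{2} = 4761$)
$\frac{g - 5059}{Z{\left(-105 \right)} - 43108} = \frac{4761 - 5059}{25 - 43108} = - \frac{298}{-43083} = \left(-298\right) \left(- \frac{1}{43083}\right) = \frac{298}{43083}$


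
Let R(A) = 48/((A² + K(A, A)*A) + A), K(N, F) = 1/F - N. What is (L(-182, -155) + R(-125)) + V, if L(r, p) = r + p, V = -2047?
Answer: -73916/31 ≈ -2384.4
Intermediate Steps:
R(A) = 48/(A + A² + A*(1/A - A)) (R(A) = 48/((A² + (1/A - A)*A) + A) = 48/((A² + A*(1/A - A)) + A) = 48/(A + A² + A*(1/A - A)))
L(r, p) = p + r
(L(-182, -155) + R(-125)) + V = ((-155 - 182) + 48/(1 - 125)) - 2047 = (-337 + 48/(-124)) - 2047 = (-337 + 48*(-1/124)) - 2047 = (-337 - 12/31) - 2047 = -10459/31 - 2047 = -73916/31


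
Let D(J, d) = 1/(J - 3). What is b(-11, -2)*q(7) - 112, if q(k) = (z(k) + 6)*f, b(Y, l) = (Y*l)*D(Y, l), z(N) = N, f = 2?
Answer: -1070/7 ≈ -152.86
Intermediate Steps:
D(J, d) = 1/(-3 + J)
b(Y, l) = Y*l/(-3 + Y) (b(Y, l) = (Y*l)/(-3 + Y) = Y*l/(-3 + Y))
q(k) = 12 + 2*k (q(k) = (k + 6)*2 = (6 + k)*2 = 12 + 2*k)
b(-11, -2)*q(7) - 112 = (-11*(-2)/(-3 - 11))*(12 + 2*7) - 112 = (-11*(-2)/(-14))*(12 + 14) - 112 = -11*(-2)*(-1/14)*26 - 112 = -11/7*26 - 112 = -286/7 - 112 = -1070/7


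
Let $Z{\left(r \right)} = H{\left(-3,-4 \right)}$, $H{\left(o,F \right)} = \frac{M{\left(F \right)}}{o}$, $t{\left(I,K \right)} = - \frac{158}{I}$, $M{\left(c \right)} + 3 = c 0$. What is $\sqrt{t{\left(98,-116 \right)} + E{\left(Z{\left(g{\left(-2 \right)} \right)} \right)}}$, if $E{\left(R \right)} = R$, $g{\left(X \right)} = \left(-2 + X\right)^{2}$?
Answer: $\frac{i \sqrt{30}}{7} \approx 0.78246 i$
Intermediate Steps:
$M{\left(c \right)} = -3$ ($M{\left(c \right)} = -3 + c 0 = -3 + 0 = -3$)
$H{\left(o,F \right)} = - \frac{3}{o}$
$Z{\left(r \right)} = 1$ ($Z{\left(r \right)} = - \frac{3}{-3} = \left(-3\right) \left(- \frac{1}{3}\right) = 1$)
$\sqrt{t{\left(98,-116 \right)} + E{\left(Z{\left(g{\left(-2 \right)} \right)} \right)}} = \sqrt{- \frac{158}{98} + 1} = \sqrt{\left(-158\right) \frac{1}{98} + 1} = \sqrt{- \frac{79}{49} + 1} = \sqrt{- \frac{30}{49}} = \frac{i \sqrt{30}}{7}$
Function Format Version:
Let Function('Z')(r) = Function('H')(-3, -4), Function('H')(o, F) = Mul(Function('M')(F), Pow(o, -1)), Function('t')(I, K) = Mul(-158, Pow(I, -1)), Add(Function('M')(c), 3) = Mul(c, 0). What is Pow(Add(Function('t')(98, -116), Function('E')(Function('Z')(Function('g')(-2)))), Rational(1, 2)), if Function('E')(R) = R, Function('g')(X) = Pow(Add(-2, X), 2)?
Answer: Mul(Rational(1, 7), I, Pow(30, Rational(1, 2))) ≈ Mul(0.78246, I)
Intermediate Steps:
Function('M')(c) = -3 (Function('M')(c) = Add(-3, Mul(c, 0)) = Add(-3, 0) = -3)
Function('H')(o, F) = Mul(-3, Pow(o, -1))
Function('Z')(r) = 1 (Function('Z')(r) = Mul(-3, Pow(-3, -1)) = Mul(-3, Rational(-1, 3)) = 1)
Pow(Add(Function('t')(98, -116), Function('E')(Function('Z')(Function('g')(-2)))), Rational(1, 2)) = Pow(Add(Mul(-158, Pow(98, -1)), 1), Rational(1, 2)) = Pow(Add(Mul(-158, Rational(1, 98)), 1), Rational(1, 2)) = Pow(Add(Rational(-79, 49), 1), Rational(1, 2)) = Pow(Rational(-30, 49), Rational(1, 2)) = Mul(Rational(1, 7), I, Pow(30, Rational(1, 2)))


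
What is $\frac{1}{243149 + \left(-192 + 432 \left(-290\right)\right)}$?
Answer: $\frac{1}{117677} \approx 8.4978 \cdot 10^{-6}$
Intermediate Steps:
$\frac{1}{243149 + \left(-192 + 432 \left(-290\right)\right)} = \frac{1}{243149 - 125472} = \frac{1}{117677}$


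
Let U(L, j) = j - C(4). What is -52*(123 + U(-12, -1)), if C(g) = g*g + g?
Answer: -5304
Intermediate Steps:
C(g) = g + g**2 (C(g) = g**2 + g = g + g**2)
U(L, j) = -20 + j (U(L, j) = j - 4*(1 + 4) = j - 4*5 = j - 1*20 = j - 20 = -20 + j)
-52*(123 + U(-12, -1)) = -52*(123 + (-20 - 1)) = -52*(123 - 21) = -52*102 = -5304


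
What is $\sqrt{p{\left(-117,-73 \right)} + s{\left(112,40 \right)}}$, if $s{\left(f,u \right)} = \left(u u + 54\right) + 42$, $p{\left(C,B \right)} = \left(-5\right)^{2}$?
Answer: $\sqrt{1721} \approx 41.485$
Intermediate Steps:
$p{\left(C,B \right)} = 25$
$s{\left(f,u \right)} = 96 + u^{2}$ ($s{\left(f,u \right)} = \left(u^{2} + 54\right) + 42 = \left(54 + u^{2}\right) + 42 = 96 + u^{2}$)
$\sqrt{p{\left(-117,-73 \right)} + s{\left(112,40 \right)}} = \sqrt{25 + \left(96 + 40^{2}\right)} = \sqrt{25 + \left(96 + 1600\right)} = \sqrt{25 + 1696} = \sqrt{1721}$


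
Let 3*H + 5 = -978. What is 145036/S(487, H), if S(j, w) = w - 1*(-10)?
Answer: -435108/953 ≈ -456.57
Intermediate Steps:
H = -983/3 (H = -5/3 + (1/3)*(-978) = -5/3 - 326 = -983/3 ≈ -327.67)
S(j, w) = 10 + w (S(j, w) = w + 10 = 10 + w)
145036/S(487, H) = 145036/(10 - 983/3) = 145036/(-953/3) = 145036*(-3/953) = -435108/953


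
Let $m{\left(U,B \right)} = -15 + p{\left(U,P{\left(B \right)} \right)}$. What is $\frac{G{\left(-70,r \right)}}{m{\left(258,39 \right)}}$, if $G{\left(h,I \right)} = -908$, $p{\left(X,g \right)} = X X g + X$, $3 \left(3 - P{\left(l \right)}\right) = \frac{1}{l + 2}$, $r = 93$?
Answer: $- \frac{37228}{8175147} \approx -0.0045538$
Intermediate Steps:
$P{\left(l \right)} = 3 - \frac{1}{3 \left(2 + l\right)}$ ($P{\left(l \right)} = 3 - \frac{1}{3 \left(l + 2\right)} = 3 - \frac{1}{3 \left(2 + l\right)}$)
$p{\left(X,g \right)} = X + g X^{2}$ ($p{\left(X,g \right)} = X^{2} g + X = g X^{2} + X = X + g X^{2}$)
$m{\left(U,B \right)} = -15 + U \left(1 + \frac{U \left(17 + 9 B\right)}{3 \left(2 + B\right)}\right)$ ($m{\left(U,B \right)} = -15 + U \left(1 + U \frac{17 + 9 B}{3 \left(2 + B\right)}\right) = -15 + U \left(1 + \frac{U \left(17 + 9 B\right)}{3 \left(2 + B\right)}\right)$)
$\frac{G{\left(-70,r \right)}}{m{\left(258,39 \right)}} = - \frac{908}{\frac{1}{3} \frac{1}{2 + 39} \left(-90 - 1755 + 258 \left(6 + 3 \cdot 39 + 258 \left(17 + 9 \cdot 39\right)\right)\right)} = - \frac{908}{\frac{1}{3} \cdot \frac{1}{41} \left(-90 - 1755 + 258 \left(6 + 117 + 258 \left(17 + 351\right)\right)\right)} = - \frac{908}{\frac{1}{3} \cdot \frac{1}{41} \left(-90 - 1755 + 258 \left(6 + 117 + 258 \cdot 368\right)\right)} = - \frac{908}{\frac{1}{3} \cdot \frac{1}{41} \left(-90 - 1755 + 258 \left(6 + 117 + 94944\right)\right)} = - \frac{908}{\frac{1}{3} \cdot \frac{1}{41} \left(-90 - 1755 + 258 \cdot 95067\right)} = - \frac{908}{\frac{1}{3} \cdot \frac{1}{41} \left(-90 - 1755 + 24527286\right)} = - \frac{908}{\frac{1}{3} \cdot \frac{1}{41} \cdot 24525441} = - \frac{908}{\frac{8175147}{41}} = \left(-908\right) \frac{41}{8175147} = - \frac{37228}{8175147}$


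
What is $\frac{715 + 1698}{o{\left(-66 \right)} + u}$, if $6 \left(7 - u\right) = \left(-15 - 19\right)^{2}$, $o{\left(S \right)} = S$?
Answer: $- \frac{7239}{755} \approx -9.5881$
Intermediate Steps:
$u = - \frac{557}{3}$ ($u = 7 - \frac{\left(-15 - 19\right)^{2}}{6} = 7 - \frac{\left(-34\right)^{2}}{6} = 7 - \frac{578}{3} = - \frac{557}{3} \approx -185.67$)
$\frac{715 + 1698}{o{\left(-66 \right)} + u} = \frac{715 + 1698}{-66 - \frac{557}{3}} = \frac{2413}{- \frac{755}{3}} = 2413 \left(- \frac{3}{755}\right) = - \frac{7239}{755}$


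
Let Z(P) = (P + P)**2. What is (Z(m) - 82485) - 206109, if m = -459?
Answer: 554130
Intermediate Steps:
Z(P) = 4*P**2 (Z(P) = (2*P)**2 = 4*P**2)
(Z(m) - 82485) - 206109 = (4*(-459)**2 - 82485) - 206109 = (4*210681 - 82485) - 206109 = (842724 - 82485) - 206109 = 760239 - 206109 = 554130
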